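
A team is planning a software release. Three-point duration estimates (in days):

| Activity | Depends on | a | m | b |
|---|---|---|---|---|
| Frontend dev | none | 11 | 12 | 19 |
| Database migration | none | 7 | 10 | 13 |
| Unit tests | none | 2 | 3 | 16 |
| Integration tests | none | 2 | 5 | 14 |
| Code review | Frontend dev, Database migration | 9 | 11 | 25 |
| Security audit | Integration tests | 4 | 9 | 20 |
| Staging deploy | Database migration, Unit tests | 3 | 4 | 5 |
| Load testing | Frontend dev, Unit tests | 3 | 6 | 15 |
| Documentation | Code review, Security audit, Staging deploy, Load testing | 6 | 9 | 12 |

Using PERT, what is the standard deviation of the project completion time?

te_Frontend dev = (11 + 4·12 + 19)/6 = 78/6 = 13; σ²_Frontend dev = ((19−11)/6)² = 1.778
te_Database migration = (7 + 4·10 + 13)/6 = 60/6 = 10; σ²_Database migration = ((13−7)/6)² = 1.000
te_Unit tests = (2 + 4·3 + 16)/6 = 30/6 = 5; σ²_Unit tests = ((16−2)/6)² = 5.444
te_Integration tests = (2 + 4·5 + 14)/6 = 36/6 = 6; σ²_Integration tests = ((14−2)/6)² = 4.000
te_Code review = (9 + 4·11 + 25)/6 = 78/6 = 13; σ²_Code review = ((25−9)/6)² = 7.111
te_Security audit = (4 + 4·9 + 20)/6 = 60/6 = 10; σ²_Security audit = ((20−4)/6)² = 7.111
te_Staging deploy = (3 + 4·4 + 5)/6 = 24/6 = 4; σ²_Staging deploy = ((5−3)/6)² = 0.111
te_Load testing = (3 + 4·6 + 15)/6 = 42/6 = 7; σ²_Load testing = ((15−3)/6)² = 4.000
te_Documentation = (6 + 4·9 + 12)/6 = 54/6 = 9; σ²_Documentation = ((12−6)/6)² = 1.000

Forward pass:
ES_Frontend dev = 0; EF_Frontend dev = 13
ES_Database migration = 0; EF_Database migration = 10
ES_Unit tests = 0; EF_Unit tests = 5
ES_Integration tests = 0; EF_Integration tests = 6
ES_Code review = max(EF_Frontend dev=13, EF_Database migration=10) = 13; EF_Code review = 13+13 = 26
ES_Security audit = 6; EF_Security audit = 6+10 = 16
ES_Staging deploy = max(EF_Database migration=10, EF_Unit tests=5) = 10; EF_Staging deploy = 10+4 = 14
ES_Load testing = max(EF_Frontend dev=13, EF_Unit tests=5) = 13; EF_Load testing = 13+7 = 20
ES_Documentation = max(EF_Code review=26, EF_Security audit=16, EF_Staging deploy=14, EF_Load testing=20) = 26; EF_Documentation = 26+9 = 35
Expected project duration μ = 35 days. Critical path: Frontend dev → Code review → Documentation.

Variance along critical path = 1.778 + 7.111 + 1.000 = 9.889
σ = √9.889 = 3.145 days

3.14 days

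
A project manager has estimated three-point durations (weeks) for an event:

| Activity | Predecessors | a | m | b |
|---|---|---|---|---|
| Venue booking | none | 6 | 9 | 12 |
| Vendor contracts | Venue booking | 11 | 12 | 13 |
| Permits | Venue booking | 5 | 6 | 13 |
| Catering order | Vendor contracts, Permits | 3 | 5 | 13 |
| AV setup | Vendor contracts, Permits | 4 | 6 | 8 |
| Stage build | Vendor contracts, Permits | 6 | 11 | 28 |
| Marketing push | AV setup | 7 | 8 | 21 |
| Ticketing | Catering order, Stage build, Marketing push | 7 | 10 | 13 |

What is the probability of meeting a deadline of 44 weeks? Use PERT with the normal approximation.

0.144

te_Venue booking = (6 + 4·9 + 12)/6 = 54/6 = 9; σ²_Venue booking = ((12−6)/6)² = 1.000
te_Vendor contracts = (11 + 4·12 + 13)/6 = 72/6 = 12; σ²_Vendor contracts = ((13−11)/6)² = 0.111
te_Permits = (5 + 4·6 + 13)/6 = 42/6 = 7; σ²_Permits = ((13−5)/6)² = 1.778
te_Catering order = (3 + 4·5 + 13)/6 = 36/6 = 6; σ²_Catering order = ((13−3)/6)² = 2.778
te_AV setup = (4 + 4·6 + 8)/6 = 36/6 = 6; σ²_AV setup = ((8−4)/6)² = 0.444
te_Stage build = (6 + 4·11 + 28)/6 = 78/6 = 13; σ²_Stage build = ((28−6)/6)² = 13.444
te_Marketing push = (7 + 4·8 + 21)/6 = 60/6 = 10; σ²_Marketing push = ((21−7)/6)² = 5.444
te_Ticketing = (7 + 4·10 + 13)/6 = 60/6 = 10; σ²_Ticketing = ((13−7)/6)² = 1.000

Forward pass:
ES_Venue booking = 0; EF_Venue booking = 9
ES_Vendor contracts = 9; EF_Vendor contracts = 9+12 = 21
ES_Permits = 9; EF_Permits = 9+7 = 16
ES_Catering order = max(EF_Vendor contracts=21, EF_Permits=16) = 21; EF_Catering order = 21+6 = 27
ES_AV setup = max(EF_Vendor contracts=21, EF_Permits=16) = 21; EF_AV setup = 21+6 = 27
ES_Stage build = max(EF_Vendor contracts=21, EF_Permits=16) = 21; EF_Stage build = 21+13 = 34
ES_Marketing push = 27; EF_Marketing push = 27+10 = 37
ES_Ticketing = max(EF_Catering order=27, EF_Stage build=34, EF_Marketing push=37) = 37; EF_Ticketing = 37+10 = 47
Expected project duration μ = 47 weeks. Critical path: Venue booking → Vendor contracts → AV setup → Marketing push → Ticketing.

Variance along critical path = 1.000 + 0.111 + 0.444 + 5.444 + 1.000 = 8.000; σ = √8.000 = 2.828 weeks.
Z = (44 − 47) / 2.828 = -1.061
P(T ≤ 44) = Φ(-1.061) ≈ 0.144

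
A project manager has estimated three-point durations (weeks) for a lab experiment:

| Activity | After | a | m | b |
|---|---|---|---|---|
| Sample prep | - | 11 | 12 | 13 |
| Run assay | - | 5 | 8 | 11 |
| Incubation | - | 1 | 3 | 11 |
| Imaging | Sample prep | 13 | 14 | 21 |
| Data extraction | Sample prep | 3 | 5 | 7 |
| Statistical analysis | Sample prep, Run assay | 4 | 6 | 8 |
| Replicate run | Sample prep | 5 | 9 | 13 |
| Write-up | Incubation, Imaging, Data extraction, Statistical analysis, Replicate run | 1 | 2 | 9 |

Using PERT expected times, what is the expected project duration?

30 weeks

te_Sample prep = (11 + 4·12 + 13)/6 = 72/6 = 12
te_Run assay = (5 + 4·8 + 11)/6 = 48/6 = 8
te_Incubation = (1 + 4·3 + 11)/6 = 24/6 = 4
te_Imaging = (13 + 4·14 + 21)/6 = 90/6 = 15
te_Data extraction = (3 + 4·5 + 7)/6 = 30/6 = 5
te_Statistical analysis = (4 + 4·6 + 8)/6 = 36/6 = 6
te_Replicate run = (5 + 4·9 + 13)/6 = 54/6 = 9
te_Write-up = (1 + 4·2 + 9)/6 = 18/6 = 3

Forward pass:
ES_Sample prep = 0; EF_Sample prep = 12
ES_Run assay = 0; EF_Run assay = 8
ES_Incubation = 0; EF_Incubation = 4
ES_Imaging = 12; EF_Imaging = 12+15 = 27
ES_Data extraction = 12; EF_Data extraction = 12+5 = 17
ES_Statistical analysis = max(EF_Sample prep=12, EF_Run assay=8) = 12; EF_Statistical analysis = 12+6 = 18
ES_Replicate run = 12; EF_Replicate run = 12+9 = 21
ES_Write-up = max(EF_Incubation=4, EF_Imaging=27, EF_Data extraction=17, EF_Statistical analysis=18, EF_Replicate run=21) = 27; EF_Write-up = 27+3 = 30
Expected project duration μ = 30 weeks. Critical path: Sample prep → Imaging → Write-up.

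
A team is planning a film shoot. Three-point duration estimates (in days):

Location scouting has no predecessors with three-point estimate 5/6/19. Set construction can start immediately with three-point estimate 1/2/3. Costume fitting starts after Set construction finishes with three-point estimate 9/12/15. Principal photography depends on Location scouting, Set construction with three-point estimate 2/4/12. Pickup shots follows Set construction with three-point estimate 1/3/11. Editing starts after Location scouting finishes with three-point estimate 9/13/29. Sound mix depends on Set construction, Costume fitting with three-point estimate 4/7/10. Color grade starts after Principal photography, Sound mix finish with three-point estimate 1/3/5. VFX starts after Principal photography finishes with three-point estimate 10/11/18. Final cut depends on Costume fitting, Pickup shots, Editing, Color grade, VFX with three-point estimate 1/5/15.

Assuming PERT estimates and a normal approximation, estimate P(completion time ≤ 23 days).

te_Location scouting = (5 + 4·6 + 19)/6 = 48/6 = 8; σ²_Location scouting = ((19−5)/6)² = 5.444
te_Set construction = (1 + 4·2 + 3)/6 = 12/6 = 2; σ²_Set construction = ((3−1)/6)² = 0.111
te_Costume fitting = (9 + 4·12 + 15)/6 = 72/6 = 12; σ²_Costume fitting = ((15−9)/6)² = 1.000
te_Principal photography = (2 + 4·4 + 12)/6 = 30/6 = 5; σ²_Principal photography = ((12−2)/6)² = 2.778
te_Pickup shots = (1 + 4·3 + 11)/6 = 24/6 = 4; σ²_Pickup shots = ((11−1)/6)² = 2.778
te_Editing = (9 + 4·13 + 29)/6 = 90/6 = 15; σ²_Editing = ((29−9)/6)² = 11.111
te_Sound mix = (4 + 4·7 + 10)/6 = 42/6 = 7; σ²_Sound mix = ((10−4)/6)² = 1.000
te_Color grade = (1 + 4·3 + 5)/6 = 18/6 = 3; σ²_Color grade = ((5−1)/6)² = 0.444
te_VFX = (10 + 4·11 + 18)/6 = 72/6 = 12; σ²_VFX = ((18−10)/6)² = 1.778
te_Final cut = (1 + 4·5 + 15)/6 = 36/6 = 6; σ²_Final cut = ((15−1)/6)² = 5.444

Forward pass:
ES_Location scouting = 0; EF_Location scouting = 8
ES_Set construction = 0; EF_Set construction = 2
ES_Costume fitting = 2; EF_Costume fitting = 2+12 = 14
ES_Principal photography = max(EF_Location scouting=8, EF_Set construction=2) = 8; EF_Principal photography = 8+5 = 13
ES_Pickup shots = 2; EF_Pickup shots = 2+4 = 6
ES_Editing = 8; EF_Editing = 8+15 = 23
ES_Sound mix = max(EF_Set construction=2, EF_Costume fitting=14) = 14; EF_Sound mix = 14+7 = 21
ES_Color grade = max(EF_Principal photography=13, EF_Sound mix=21) = 21; EF_Color grade = 21+3 = 24
ES_VFX = 13; EF_VFX = 13+12 = 25
ES_Final cut = max(EF_Costume fitting=14, EF_Pickup shots=6, EF_Editing=23, EF_Color grade=24, EF_VFX=25) = 25; EF_Final cut = 25+6 = 31
Expected project duration μ = 31 days. Critical path: Location scouting → Principal photography → VFX → Final cut.

Variance along critical path = 5.444 + 2.778 + 1.778 + 5.444 = 15.444; σ = √15.444 = 3.930 days.
Z = (23 − 31) / 3.930 = -2.036
P(T ≤ 23) = Φ(-2.036) ≈ 0.021

0.021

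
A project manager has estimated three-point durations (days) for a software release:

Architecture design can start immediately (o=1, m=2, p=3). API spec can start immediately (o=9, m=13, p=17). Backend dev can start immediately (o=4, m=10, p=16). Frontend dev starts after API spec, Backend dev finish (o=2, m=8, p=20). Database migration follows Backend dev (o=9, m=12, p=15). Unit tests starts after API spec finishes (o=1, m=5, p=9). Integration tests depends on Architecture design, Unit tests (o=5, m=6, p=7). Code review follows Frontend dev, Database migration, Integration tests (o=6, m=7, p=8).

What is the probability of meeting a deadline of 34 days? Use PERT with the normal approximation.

0.939

te_Architecture design = (1 + 4·2 + 3)/6 = 12/6 = 2; σ²_Architecture design = ((3−1)/6)² = 0.111
te_API spec = (9 + 4·13 + 17)/6 = 78/6 = 13; σ²_API spec = ((17−9)/6)² = 1.778
te_Backend dev = (4 + 4·10 + 16)/6 = 60/6 = 10; σ²_Backend dev = ((16−4)/6)² = 4.000
te_Frontend dev = (2 + 4·8 + 20)/6 = 54/6 = 9; σ²_Frontend dev = ((20−2)/6)² = 9.000
te_Database migration = (9 + 4·12 + 15)/6 = 72/6 = 12; σ²_Database migration = ((15−9)/6)² = 1.000
te_Unit tests = (1 + 4·5 + 9)/6 = 30/6 = 5; σ²_Unit tests = ((9−1)/6)² = 1.778
te_Integration tests = (5 + 4·6 + 7)/6 = 36/6 = 6; σ²_Integration tests = ((7−5)/6)² = 0.111
te_Code review = (6 + 4·7 + 8)/6 = 42/6 = 7; σ²_Code review = ((8−6)/6)² = 0.111

Forward pass:
ES_Architecture design = 0; EF_Architecture design = 2
ES_API spec = 0; EF_API spec = 13
ES_Backend dev = 0; EF_Backend dev = 10
ES_Frontend dev = max(EF_API spec=13, EF_Backend dev=10) = 13; EF_Frontend dev = 13+9 = 22
ES_Database migration = 10; EF_Database migration = 10+12 = 22
ES_Unit tests = 13; EF_Unit tests = 13+5 = 18
ES_Integration tests = max(EF_Architecture design=2, EF_Unit tests=18) = 18; EF_Integration tests = 18+6 = 24
ES_Code review = max(EF_Frontend dev=22, EF_Database migration=22, EF_Integration tests=24) = 24; EF_Code review = 24+7 = 31
Expected project duration μ = 31 days. Critical path: API spec → Unit tests → Integration tests → Code review.

Variance along critical path = 1.778 + 1.778 + 0.111 + 0.111 = 3.778; σ = √3.778 = 1.944 days.
Z = (34 − 31) / 1.944 = 1.543
P(T ≤ 34) = Φ(1.543) ≈ 0.939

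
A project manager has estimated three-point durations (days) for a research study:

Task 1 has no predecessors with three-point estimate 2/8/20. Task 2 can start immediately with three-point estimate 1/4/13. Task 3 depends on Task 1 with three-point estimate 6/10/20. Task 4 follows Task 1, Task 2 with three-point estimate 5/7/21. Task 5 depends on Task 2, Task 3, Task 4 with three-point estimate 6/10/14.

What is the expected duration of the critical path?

te_Task 1 = (2 + 4·8 + 20)/6 = 54/6 = 9
te_Task 2 = (1 + 4·4 + 13)/6 = 30/6 = 5
te_Task 3 = (6 + 4·10 + 20)/6 = 66/6 = 11
te_Task 4 = (5 + 4·7 + 21)/6 = 54/6 = 9
te_Task 5 = (6 + 4·10 + 14)/6 = 60/6 = 10

Forward pass:
ES_Task 1 = 0; EF_Task 1 = 9
ES_Task 2 = 0; EF_Task 2 = 5
ES_Task 3 = 9; EF_Task 3 = 9+11 = 20
ES_Task 4 = max(EF_Task 1=9, EF_Task 2=5) = 9; EF_Task 4 = 9+9 = 18
ES_Task 5 = max(EF_Task 2=5, EF_Task 3=20, EF_Task 4=18) = 20; EF_Task 5 = 20+10 = 30
Expected project duration μ = 30 days. Critical path: Task 1 → Task 3 → Task 5.

30 days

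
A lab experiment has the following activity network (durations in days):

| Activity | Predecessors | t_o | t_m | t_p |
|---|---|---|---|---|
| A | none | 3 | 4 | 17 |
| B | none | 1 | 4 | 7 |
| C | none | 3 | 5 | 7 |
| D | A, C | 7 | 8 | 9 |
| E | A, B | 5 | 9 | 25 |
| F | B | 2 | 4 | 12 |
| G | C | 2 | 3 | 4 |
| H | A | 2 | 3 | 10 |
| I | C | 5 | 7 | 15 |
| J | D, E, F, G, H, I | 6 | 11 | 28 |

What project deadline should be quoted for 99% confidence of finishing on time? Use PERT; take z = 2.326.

42.7 days

te_A = (3 + 4·4 + 17)/6 = 36/6 = 6; σ²_A = ((17−3)/6)² = 5.444
te_B = (1 + 4·4 + 7)/6 = 24/6 = 4; σ²_B = ((7−1)/6)² = 1.000
te_C = (3 + 4·5 + 7)/6 = 30/6 = 5; σ²_C = ((7−3)/6)² = 0.444
te_D = (7 + 4·8 + 9)/6 = 48/6 = 8; σ²_D = ((9−7)/6)² = 0.111
te_E = (5 + 4·9 + 25)/6 = 66/6 = 11; σ²_E = ((25−5)/6)² = 11.111
te_F = (2 + 4·4 + 12)/6 = 30/6 = 5; σ²_F = ((12−2)/6)² = 2.778
te_G = (2 + 4·3 + 4)/6 = 18/6 = 3; σ²_G = ((4−2)/6)² = 0.111
te_H = (2 + 4·3 + 10)/6 = 24/6 = 4; σ²_H = ((10−2)/6)² = 1.778
te_I = (5 + 4·7 + 15)/6 = 48/6 = 8; σ²_I = ((15−5)/6)² = 2.778
te_J = (6 + 4·11 + 28)/6 = 78/6 = 13; σ²_J = ((28−6)/6)² = 13.444

Forward pass:
ES_A = 0; EF_A = 6
ES_B = 0; EF_B = 4
ES_C = 0; EF_C = 5
ES_D = max(EF_A=6, EF_C=5) = 6; EF_D = 6+8 = 14
ES_E = max(EF_A=6, EF_B=4) = 6; EF_E = 6+11 = 17
ES_F = 4; EF_F = 4+5 = 9
ES_G = 5; EF_G = 5+3 = 8
ES_H = 6; EF_H = 6+4 = 10
ES_I = 5; EF_I = 5+8 = 13
ES_J = max(EF_D=14, EF_E=17, EF_F=9, EF_G=8, EF_H=10, EF_I=13) = 17; EF_J = 17+13 = 30
Expected project duration μ = 30 days. Critical path: A → E → J.

Variance along critical path = 5.444 + 11.111 + 13.444 = 30.000; σ = 5.477 days.
D = μ + z·σ = 30 + 2.326·5.477 = 42.7 days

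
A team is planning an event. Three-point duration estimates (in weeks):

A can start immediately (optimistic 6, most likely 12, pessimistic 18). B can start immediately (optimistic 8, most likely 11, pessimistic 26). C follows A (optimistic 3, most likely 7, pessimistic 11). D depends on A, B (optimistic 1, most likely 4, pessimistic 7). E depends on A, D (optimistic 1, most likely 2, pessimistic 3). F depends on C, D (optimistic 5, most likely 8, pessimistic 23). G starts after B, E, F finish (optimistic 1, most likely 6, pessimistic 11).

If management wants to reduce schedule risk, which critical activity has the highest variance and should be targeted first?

F

te_A = (6 + 4·12 + 18)/6 = 72/6 = 12; σ²_A = ((18−6)/6)² = 4.000
te_B = (8 + 4·11 + 26)/6 = 78/6 = 13; σ²_B = ((26−8)/6)² = 9.000
te_C = (3 + 4·7 + 11)/6 = 42/6 = 7; σ²_C = ((11−3)/6)² = 1.778
te_D = (1 + 4·4 + 7)/6 = 24/6 = 4; σ²_D = ((7−1)/6)² = 1.000
te_E = (1 + 4·2 + 3)/6 = 12/6 = 2; σ²_E = ((3−1)/6)² = 0.111
te_F = (5 + 4·8 + 23)/6 = 60/6 = 10; σ²_F = ((23−5)/6)² = 9.000
te_G = (1 + 4·6 + 11)/6 = 36/6 = 6; σ²_G = ((11−1)/6)² = 2.778

Forward pass:
ES_A = 0; EF_A = 12
ES_B = 0; EF_B = 13
ES_C = 12; EF_C = 12+7 = 19
ES_D = max(EF_A=12, EF_B=13) = 13; EF_D = 13+4 = 17
ES_E = max(EF_A=12, EF_D=17) = 17; EF_E = 17+2 = 19
ES_F = max(EF_C=19, EF_D=17) = 19; EF_F = 19+10 = 29
ES_G = max(EF_B=13, EF_E=19, EF_F=29) = 29; EF_G = 29+6 = 35
Expected project duration μ = 35 weeks. Critical path: A → C → F → G.

Variances on critical path: σ²_A=4.000, σ²_C=1.778, σ²_F=9.000, σ²_G=2.778.
Largest is σ²_F = 9.000.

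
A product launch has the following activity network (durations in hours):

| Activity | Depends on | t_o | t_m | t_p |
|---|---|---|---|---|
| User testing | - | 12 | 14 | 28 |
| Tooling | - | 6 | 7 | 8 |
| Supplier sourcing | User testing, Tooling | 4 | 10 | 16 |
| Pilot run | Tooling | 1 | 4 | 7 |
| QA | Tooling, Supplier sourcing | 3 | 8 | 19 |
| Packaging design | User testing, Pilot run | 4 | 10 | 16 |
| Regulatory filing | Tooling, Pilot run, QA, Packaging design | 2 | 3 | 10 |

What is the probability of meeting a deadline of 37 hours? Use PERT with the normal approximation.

te_User testing = (12 + 4·14 + 28)/6 = 96/6 = 16; σ²_User testing = ((28−12)/6)² = 7.111
te_Tooling = (6 + 4·7 + 8)/6 = 42/6 = 7; σ²_Tooling = ((8−6)/6)² = 0.111
te_Supplier sourcing = (4 + 4·10 + 16)/6 = 60/6 = 10; σ²_Supplier sourcing = ((16−4)/6)² = 4.000
te_Pilot run = (1 + 4·4 + 7)/6 = 24/6 = 4; σ²_Pilot run = ((7−1)/6)² = 1.000
te_QA = (3 + 4·8 + 19)/6 = 54/6 = 9; σ²_QA = ((19−3)/6)² = 7.111
te_Packaging design = (4 + 4·10 + 16)/6 = 60/6 = 10; σ²_Packaging design = ((16−4)/6)² = 4.000
te_Regulatory filing = (2 + 4·3 + 10)/6 = 24/6 = 4; σ²_Regulatory filing = ((10−2)/6)² = 1.778

Forward pass:
ES_User testing = 0; EF_User testing = 16
ES_Tooling = 0; EF_Tooling = 7
ES_Supplier sourcing = max(EF_User testing=16, EF_Tooling=7) = 16; EF_Supplier sourcing = 16+10 = 26
ES_Pilot run = 7; EF_Pilot run = 7+4 = 11
ES_QA = max(EF_Tooling=7, EF_Supplier sourcing=26) = 26; EF_QA = 26+9 = 35
ES_Packaging design = max(EF_User testing=16, EF_Pilot run=11) = 16; EF_Packaging design = 16+10 = 26
ES_Regulatory filing = max(EF_Tooling=7, EF_Pilot run=11, EF_QA=35, EF_Packaging design=26) = 35; EF_Regulatory filing = 35+4 = 39
Expected project duration μ = 39 hours. Critical path: User testing → Supplier sourcing → QA → Regulatory filing.

Variance along critical path = 7.111 + 4.000 + 7.111 + 1.778 = 20.000; σ = √20.000 = 4.472 hours.
Z = (37 − 39) / 4.472 = -0.447
P(T ≤ 37) = Φ(-0.447) ≈ 0.327

0.327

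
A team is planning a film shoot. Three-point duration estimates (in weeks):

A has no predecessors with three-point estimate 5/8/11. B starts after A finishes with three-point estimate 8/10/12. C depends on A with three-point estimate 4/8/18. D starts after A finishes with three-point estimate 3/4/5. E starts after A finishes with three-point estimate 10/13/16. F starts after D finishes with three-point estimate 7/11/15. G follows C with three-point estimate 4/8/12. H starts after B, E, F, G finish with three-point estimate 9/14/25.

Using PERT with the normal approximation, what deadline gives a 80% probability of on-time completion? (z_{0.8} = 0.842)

43.3 weeks

te_A = (5 + 4·8 + 11)/6 = 48/6 = 8; σ²_A = ((11−5)/6)² = 1.000
te_B = (8 + 4·10 + 12)/6 = 60/6 = 10; σ²_B = ((12−8)/6)² = 0.444
te_C = (4 + 4·8 + 18)/6 = 54/6 = 9; σ²_C = ((18−4)/6)² = 5.444
te_D = (3 + 4·4 + 5)/6 = 24/6 = 4; σ²_D = ((5−3)/6)² = 0.111
te_E = (10 + 4·13 + 16)/6 = 78/6 = 13; σ²_E = ((16−10)/6)² = 1.000
te_F = (7 + 4·11 + 15)/6 = 66/6 = 11; σ²_F = ((15−7)/6)² = 1.778
te_G = (4 + 4·8 + 12)/6 = 48/6 = 8; σ²_G = ((12−4)/6)² = 1.778
te_H = (9 + 4·14 + 25)/6 = 90/6 = 15; σ²_H = ((25−9)/6)² = 7.111

Forward pass:
ES_A = 0; EF_A = 8
ES_B = 8; EF_B = 8+10 = 18
ES_C = 8; EF_C = 8+9 = 17
ES_D = 8; EF_D = 8+4 = 12
ES_E = 8; EF_E = 8+13 = 21
ES_F = 12; EF_F = 12+11 = 23
ES_G = 17; EF_G = 17+8 = 25
ES_H = max(EF_B=18, EF_E=21, EF_F=23, EF_G=25) = 25; EF_H = 25+15 = 40
Expected project duration μ = 40 weeks. Critical path: A → C → G → H.

Variance along critical path = 1.000 + 5.444 + 1.778 + 7.111 = 15.333; σ = 3.916 weeks.
D = μ + z·σ = 40 + 0.842·3.916 = 43.3 weeks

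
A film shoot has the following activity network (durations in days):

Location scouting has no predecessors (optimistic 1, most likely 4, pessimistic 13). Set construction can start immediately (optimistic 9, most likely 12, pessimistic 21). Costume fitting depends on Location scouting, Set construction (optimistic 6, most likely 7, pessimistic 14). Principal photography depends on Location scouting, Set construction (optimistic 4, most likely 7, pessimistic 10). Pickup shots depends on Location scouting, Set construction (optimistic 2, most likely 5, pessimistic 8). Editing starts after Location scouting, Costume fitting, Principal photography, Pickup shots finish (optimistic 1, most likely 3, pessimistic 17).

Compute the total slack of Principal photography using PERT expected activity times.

1 days

te_Location scouting = (1 + 4·4 + 13)/6 = 30/6 = 5
te_Set construction = (9 + 4·12 + 21)/6 = 78/6 = 13
te_Costume fitting = (6 + 4·7 + 14)/6 = 48/6 = 8
te_Principal photography = (4 + 4·7 + 10)/6 = 42/6 = 7
te_Pickup shots = (2 + 4·5 + 8)/6 = 30/6 = 5
te_Editing = (1 + 4·3 + 17)/6 = 30/6 = 5

Forward pass:
ES_Location scouting = 0; EF_Location scouting = 5
ES_Set construction = 0; EF_Set construction = 13
ES_Costume fitting = max(EF_Location scouting=5, EF_Set construction=13) = 13; EF_Costume fitting = 13+8 = 21
ES_Principal photography = max(EF_Location scouting=5, EF_Set construction=13) = 13; EF_Principal photography = 13+7 = 20
ES_Pickup shots = max(EF_Location scouting=5, EF_Set construction=13) = 13; EF_Pickup shots = 13+5 = 18
ES_Editing = max(EF_Location scouting=5, EF_Costume fitting=21, EF_Principal photography=20, EF_Pickup shots=18) = 21; EF_Editing = 21+5 = 26
Expected project duration μ = 26 days. Critical path: Set construction → Costume fitting → Editing.

Backward pass:
LF_Editing = 26; LS_Editing = 26−5 = 21
LF_Pickup shots = LS_Editing = 21; LS_Pickup shots = 21−5 = 16
LF_Principal photography = LS_Editing = 21; LS_Principal photography = 21−7 = 14
LF_Costume fitting = LS_Editing = 21; LS_Costume fitting = 21−8 = 13
LF_Set construction = min(LS_Costume fitting=13, LS_Principal photography=14, LS_Pickup shots=16) = 13; LS_Set construction = 13−13 = 0
LF_Location scouting = min(LS_Costume fitting=13, LS_Principal photography=14, LS_Pickup shots=16, LS_Editing=21) = 13; LS_Location scouting = 13−5 = 8
Slack_Principal photography = LS_Principal photography − ES_Principal photography = 14 − 13 = 1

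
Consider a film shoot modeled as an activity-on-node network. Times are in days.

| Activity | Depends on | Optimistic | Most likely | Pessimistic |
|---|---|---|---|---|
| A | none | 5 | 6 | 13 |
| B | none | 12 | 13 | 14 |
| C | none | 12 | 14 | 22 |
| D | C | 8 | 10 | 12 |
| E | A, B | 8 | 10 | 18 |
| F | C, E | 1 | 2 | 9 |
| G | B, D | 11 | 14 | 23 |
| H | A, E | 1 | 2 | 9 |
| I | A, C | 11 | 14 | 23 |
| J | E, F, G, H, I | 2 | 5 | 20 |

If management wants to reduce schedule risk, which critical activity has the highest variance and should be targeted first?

J

te_A = (5 + 4·6 + 13)/6 = 42/6 = 7; σ²_A = ((13−5)/6)² = 1.778
te_B = (12 + 4·13 + 14)/6 = 78/6 = 13; σ²_B = ((14−12)/6)² = 0.111
te_C = (12 + 4·14 + 22)/6 = 90/6 = 15; σ²_C = ((22−12)/6)² = 2.778
te_D = (8 + 4·10 + 12)/6 = 60/6 = 10; σ²_D = ((12−8)/6)² = 0.444
te_E = (8 + 4·10 + 18)/6 = 66/6 = 11; σ²_E = ((18−8)/6)² = 2.778
te_F = (1 + 4·2 + 9)/6 = 18/6 = 3; σ²_F = ((9−1)/6)² = 1.778
te_G = (11 + 4·14 + 23)/6 = 90/6 = 15; σ²_G = ((23−11)/6)² = 4.000
te_H = (1 + 4·2 + 9)/6 = 18/6 = 3; σ²_H = ((9−1)/6)² = 1.778
te_I = (11 + 4·14 + 23)/6 = 90/6 = 15; σ²_I = ((23−11)/6)² = 4.000
te_J = (2 + 4·5 + 20)/6 = 42/6 = 7; σ²_J = ((20−2)/6)² = 9.000

Forward pass:
ES_A = 0; EF_A = 7
ES_B = 0; EF_B = 13
ES_C = 0; EF_C = 15
ES_D = 15; EF_D = 15+10 = 25
ES_E = max(EF_A=7, EF_B=13) = 13; EF_E = 13+11 = 24
ES_F = max(EF_C=15, EF_E=24) = 24; EF_F = 24+3 = 27
ES_G = max(EF_B=13, EF_D=25) = 25; EF_G = 25+15 = 40
ES_H = max(EF_A=7, EF_E=24) = 24; EF_H = 24+3 = 27
ES_I = max(EF_A=7, EF_C=15) = 15; EF_I = 15+15 = 30
ES_J = max(EF_E=24, EF_F=27, EF_G=40, EF_H=27, EF_I=30) = 40; EF_J = 40+7 = 47
Expected project duration μ = 47 days. Critical path: C → D → G → J.

Variances on critical path: σ²_C=2.778, σ²_D=0.444, σ²_G=4.000, σ²_J=9.000.
Largest is σ²_J = 9.000.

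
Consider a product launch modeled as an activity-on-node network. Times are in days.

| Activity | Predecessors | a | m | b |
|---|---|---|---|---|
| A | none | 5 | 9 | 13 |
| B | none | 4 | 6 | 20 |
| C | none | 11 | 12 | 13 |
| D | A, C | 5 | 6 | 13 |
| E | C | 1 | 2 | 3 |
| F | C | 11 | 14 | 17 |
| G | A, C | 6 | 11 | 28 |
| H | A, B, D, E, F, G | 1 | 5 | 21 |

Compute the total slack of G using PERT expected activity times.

1 days

te_A = (5 + 4·9 + 13)/6 = 54/6 = 9
te_B = (4 + 4·6 + 20)/6 = 48/6 = 8
te_C = (11 + 4·12 + 13)/6 = 72/6 = 12
te_D = (5 + 4·6 + 13)/6 = 42/6 = 7
te_E = (1 + 4·2 + 3)/6 = 12/6 = 2
te_F = (11 + 4·14 + 17)/6 = 84/6 = 14
te_G = (6 + 4·11 + 28)/6 = 78/6 = 13
te_H = (1 + 4·5 + 21)/6 = 42/6 = 7

Forward pass:
ES_A = 0; EF_A = 9
ES_B = 0; EF_B = 8
ES_C = 0; EF_C = 12
ES_D = max(EF_A=9, EF_C=12) = 12; EF_D = 12+7 = 19
ES_E = 12; EF_E = 12+2 = 14
ES_F = 12; EF_F = 12+14 = 26
ES_G = max(EF_A=9, EF_C=12) = 12; EF_G = 12+13 = 25
ES_H = max(EF_A=9, EF_B=8, EF_D=19, EF_E=14, EF_F=26, EF_G=25) = 26; EF_H = 26+7 = 33
Expected project duration μ = 33 days. Critical path: C → F → H.

Backward pass:
LF_H = 33; LS_H = 33−7 = 26
LF_G = LS_H = 26; LS_G = 26−13 = 13
LF_F = LS_H = 26; LS_F = 26−14 = 12
LF_E = LS_H = 26; LS_E = 26−2 = 24
LF_D = LS_H = 26; LS_D = 26−7 = 19
LF_C = min(LS_D=19, LS_E=24, LS_F=12, LS_G=13) = 12; LS_C = 12−12 = 0
LF_B = LS_H = 26; LS_B = 26−8 = 18
LF_A = min(LS_D=19, LS_G=13, LS_H=26) = 13; LS_A = 13−9 = 4
Slack_G = LS_G − ES_G = 13 − 12 = 1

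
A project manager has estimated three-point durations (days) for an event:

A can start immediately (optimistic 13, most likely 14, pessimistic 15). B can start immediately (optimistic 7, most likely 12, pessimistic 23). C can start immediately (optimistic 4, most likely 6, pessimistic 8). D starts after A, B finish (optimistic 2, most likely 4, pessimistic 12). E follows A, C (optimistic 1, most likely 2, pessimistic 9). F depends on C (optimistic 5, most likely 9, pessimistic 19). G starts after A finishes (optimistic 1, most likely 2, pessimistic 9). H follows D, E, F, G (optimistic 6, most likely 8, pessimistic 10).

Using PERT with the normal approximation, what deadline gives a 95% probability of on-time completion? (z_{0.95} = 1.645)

30.0 days

te_A = (13 + 4·14 + 15)/6 = 84/6 = 14; σ²_A = ((15−13)/6)² = 0.111
te_B = (7 + 4·12 + 23)/6 = 78/6 = 13; σ²_B = ((23−7)/6)² = 7.111
te_C = (4 + 4·6 + 8)/6 = 36/6 = 6; σ²_C = ((8−4)/6)² = 0.444
te_D = (2 + 4·4 + 12)/6 = 30/6 = 5; σ²_D = ((12−2)/6)² = 2.778
te_E = (1 + 4·2 + 9)/6 = 18/6 = 3; σ²_E = ((9−1)/6)² = 1.778
te_F = (5 + 4·9 + 19)/6 = 60/6 = 10; σ²_F = ((19−5)/6)² = 5.444
te_G = (1 + 4·2 + 9)/6 = 18/6 = 3; σ²_G = ((9−1)/6)² = 1.778
te_H = (6 + 4·8 + 10)/6 = 48/6 = 8; σ²_H = ((10−6)/6)² = 0.444

Forward pass:
ES_A = 0; EF_A = 14
ES_B = 0; EF_B = 13
ES_C = 0; EF_C = 6
ES_D = max(EF_A=14, EF_B=13) = 14; EF_D = 14+5 = 19
ES_E = max(EF_A=14, EF_C=6) = 14; EF_E = 14+3 = 17
ES_F = 6; EF_F = 6+10 = 16
ES_G = 14; EF_G = 14+3 = 17
ES_H = max(EF_D=19, EF_E=17, EF_F=16, EF_G=17) = 19; EF_H = 19+8 = 27
Expected project duration μ = 27 days. Critical path: A → D → H.

Variance along critical path = 0.111 + 2.778 + 0.444 = 3.333; σ = 1.826 days.
D = μ + z·σ = 27 + 1.645·1.826 = 30.0 days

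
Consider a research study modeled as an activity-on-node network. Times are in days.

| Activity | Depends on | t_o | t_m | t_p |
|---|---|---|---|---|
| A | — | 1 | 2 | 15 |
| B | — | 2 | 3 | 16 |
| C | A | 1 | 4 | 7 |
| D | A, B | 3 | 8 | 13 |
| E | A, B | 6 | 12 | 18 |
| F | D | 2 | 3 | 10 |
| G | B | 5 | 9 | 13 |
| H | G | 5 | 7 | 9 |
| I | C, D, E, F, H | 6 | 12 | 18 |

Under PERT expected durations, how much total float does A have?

te_A = (1 + 4·2 + 15)/6 = 24/6 = 4
te_B = (2 + 4·3 + 16)/6 = 30/6 = 5
te_C = (1 + 4·4 + 7)/6 = 24/6 = 4
te_D = (3 + 4·8 + 13)/6 = 48/6 = 8
te_E = (6 + 4·12 + 18)/6 = 72/6 = 12
te_F = (2 + 4·3 + 10)/6 = 24/6 = 4
te_G = (5 + 4·9 + 13)/6 = 54/6 = 9
te_H = (5 + 4·7 + 9)/6 = 42/6 = 7
te_I = (6 + 4·12 + 18)/6 = 72/6 = 12

Forward pass:
ES_A = 0; EF_A = 4
ES_B = 0; EF_B = 5
ES_C = 4; EF_C = 4+4 = 8
ES_D = max(EF_A=4, EF_B=5) = 5; EF_D = 5+8 = 13
ES_E = max(EF_A=4, EF_B=5) = 5; EF_E = 5+12 = 17
ES_F = 13; EF_F = 13+4 = 17
ES_G = 5; EF_G = 5+9 = 14
ES_H = 14; EF_H = 14+7 = 21
ES_I = max(EF_C=8, EF_D=13, EF_E=17, EF_F=17, EF_H=21) = 21; EF_I = 21+12 = 33
Expected project duration μ = 33 days. Critical path: B → G → H → I.

Backward pass:
LF_I = 33; LS_I = 33−12 = 21
LF_H = LS_I = 21; LS_H = 21−7 = 14
LF_G = LS_H = 14; LS_G = 14−9 = 5
LF_F = LS_I = 21; LS_F = 21−4 = 17
LF_E = LS_I = 21; LS_E = 21−12 = 9
LF_D = min(LS_F=17, LS_I=21) = 17; LS_D = 17−8 = 9
LF_C = LS_I = 21; LS_C = 21−4 = 17
LF_B = min(LS_D=9, LS_E=9, LS_G=5) = 5; LS_B = 5−5 = 0
LF_A = min(LS_C=17, LS_D=9, LS_E=9) = 9; LS_A = 9−4 = 5
Slack_A = LS_A − ES_A = 5 − 0 = 5

5 days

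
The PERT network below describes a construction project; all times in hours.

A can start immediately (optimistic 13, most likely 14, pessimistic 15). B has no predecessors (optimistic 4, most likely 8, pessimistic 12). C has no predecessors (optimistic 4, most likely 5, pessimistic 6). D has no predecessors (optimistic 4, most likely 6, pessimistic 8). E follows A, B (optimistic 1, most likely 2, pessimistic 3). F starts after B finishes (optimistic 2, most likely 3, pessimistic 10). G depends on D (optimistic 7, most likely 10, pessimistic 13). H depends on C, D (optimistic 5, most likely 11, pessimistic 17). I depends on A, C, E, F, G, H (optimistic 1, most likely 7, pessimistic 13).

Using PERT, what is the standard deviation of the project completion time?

te_A = (13 + 4·14 + 15)/6 = 84/6 = 14; σ²_A = ((15−13)/6)² = 0.111
te_B = (4 + 4·8 + 12)/6 = 48/6 = 8; σ²_B = ((12−4)/6)² = 1.778
te_C = (4 + 4·5 + 6)/6 = 30/6 = 5; σ²_C = ((6−4)/6)² = 0.111
te_D = (4 + 4·6 + 8)/6 = 36/6 = 6; σ²_D = ((8−4)/6)² = 0.444
te_E = (1 + 4·2 + 3)/6 = 12/6 = 2; σ²_E = ((3−1)/6)² = 0.111
te_F = (2 + 4·3 + 10)/6 = 24/6 = 4; σ²_F = ((10−2)/6)² = 1.778
te_G = (7 + 4·10 + 13)/6 = 60/6 = 10; σ²_G = ((13−7)/6)² = 1.000
te_H = (5 + 4·11 + 17)/6 = 66/6 = 11; σ²_H = ((17−5)/6)² = 4.000
te_I = (1 + 4·7 + 13)/6 = 42/6 = 7; σ²_I = ((13−1)/6)² = 4.000

Forward pass:
ES_A = 0; EF_A = 14
ES_B = 0; EF_B = 8
ES_C = 0; EF_C = 5
ES_D = 0; EF_D = 6
ES_E = max(EF_A=14, EF_B=8) = 14; EF_E = 14+2 = 16
ES_F = 8; EF_F = 8+4 = 12
ES_G = 6; EF_G = 6+10 = 16
ES_H = max(EF_C=5, EF_D=6) = 6; EF_H = 6+11 = 17
ES_I = max(EF_A=14, EF_C=5, EF_E=16, EF_F=12, EF_G=16, EF_H=17) = 17; EF_I = 17+7 = 24
Expected project duration μ = 24 hours. Critical path: D → H → I.

Variance along critical path = 0.444 + 4.000 + 4.000 = 8.444
σ = √8.444 = 2.906 hours

2.91 hours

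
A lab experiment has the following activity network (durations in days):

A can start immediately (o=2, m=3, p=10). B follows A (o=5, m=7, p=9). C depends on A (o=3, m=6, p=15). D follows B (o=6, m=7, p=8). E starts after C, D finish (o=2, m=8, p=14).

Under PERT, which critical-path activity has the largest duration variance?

te_A = (2 + 4·3 + 10)/6 = 24/6 = 4; σ²_A = ((10−2)/6)² = 1.778
te_B = (5 + 4·7 + 9)/6 = 42/6 = 7; σ²_B = ((9−5)/6)² = 0.444
te_C = (3 + 4·6 + 15)/6 = 42/6 = 7; σ²_C = ((15−3)/6)² = 4.000
te_D = (6 + 4·7 + 8)/6 = 42/6 = 7; σ²_D = ((8−6)/6)² = 0.111
te_E = (2 + 4·8 + 14)/6 = 48/6 = 8; σ²_E = ((14−2)/6)² = 4.000

Forward pass:
ES_A = 0; EF_A = 4
ES_B = 4; EF_B = 4+7 = 11
ES_C = 4; EF_C = 4+7 = 11
ES_D = 11; EF_D = 11+7 = 18
ES_E = max(EF_C=11, EF_D=18) = 18; EF_E = 18+8 = 26
Expected project duration μ = 26 days. Critical path: A → B → D → E.

Variances on critical path: σ²_A=1.778, σ²_B=0.444, σ²_D=0.111, σ²_E=4.000.
Largest is σ²_E = 4.000.

E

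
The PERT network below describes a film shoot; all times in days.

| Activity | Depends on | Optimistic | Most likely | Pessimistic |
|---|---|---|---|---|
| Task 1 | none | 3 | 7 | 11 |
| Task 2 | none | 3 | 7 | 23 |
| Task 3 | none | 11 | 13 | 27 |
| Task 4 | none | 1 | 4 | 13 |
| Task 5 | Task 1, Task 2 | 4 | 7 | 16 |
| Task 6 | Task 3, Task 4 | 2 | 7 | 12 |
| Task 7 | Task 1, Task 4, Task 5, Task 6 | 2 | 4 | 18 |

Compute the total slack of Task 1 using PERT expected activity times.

7 days

te_Task 1 = (3 + 4·7 + 11)/6 = 42/6 = 7
te_Task 2 = (3 + 4·7 + 23)/6 = 54/6 = 9
te_Task 3 = (11 + 4·13 + 27)/6 = 90/6 = 15
te_Task 4 = (1 + 4·4 + 13)/6 = 30/6 = 5
te_Task 5 = (4 + 4·7 + 16)/6 = 48/6 = 8
te_Task 6 = (2 + 4·7 + 12)/6 = 42/6 = 7
te_Task 7 = (2 + 4·4 + 18)/6 = 36/6 = 6

Forward pass:
ES_Task 1 = 0; EF_Task 1 = 7
ES_Task 2 = 0; EF_Task 2 = 9
ES_Task 3 = 0; EF_Task 3 = 15
ES_Task 4 = 0; EF_Task 4 = 5
ES_Task 5 = max(EF_Task 1=7, EF_Task 2=9) = 9; EF_Task 5 = 9+8 = 17
ES_Task 6 = max(EF_Task 3=15, EF_Task 4=5) = 15; EF_Task 6 = 15+7 = 22
ES_Task 7 = max(EF_Task 1=7, EF_Task 4=5, EF_Task 5=17, EF_Task 6=22) = 22; EF_Task 7 = 22+6 = 28
Expected project duration μ = 28 days. Critical path: Task 3 → Task 6 → Task 7.

Backward pass:
LF_Task 7 = 28; LS_Task 7 = 28−6 = 22
LF_Task 6 = LS_Task 7 = 22; LS_Task 6 = 22−7 = 15
LF_Task 5 = LS_Task 7 = 22; LS_Task 5 = 22−8 = 14
LF_Task 4 = min(LS_Task 6=15, LS_Task 7=22) = 15; LS_Task 4 = 15−5 = 10
LF_Task 3 = LS_Task 6 = 15; LS_Task 3 = 15−15 = 0
LF_Task 2 = LS_Task 5 = 14; LS_Task 2 = 14−9 = 5
LF_Task 1 = min(LS_Task 5=14, LS_Task 7=22) = 14; LS_Task 1 = 14−7 = 7
Slack_Task 1 = LS_Task 1 − ES_Task 1 = 7 − 0 = 7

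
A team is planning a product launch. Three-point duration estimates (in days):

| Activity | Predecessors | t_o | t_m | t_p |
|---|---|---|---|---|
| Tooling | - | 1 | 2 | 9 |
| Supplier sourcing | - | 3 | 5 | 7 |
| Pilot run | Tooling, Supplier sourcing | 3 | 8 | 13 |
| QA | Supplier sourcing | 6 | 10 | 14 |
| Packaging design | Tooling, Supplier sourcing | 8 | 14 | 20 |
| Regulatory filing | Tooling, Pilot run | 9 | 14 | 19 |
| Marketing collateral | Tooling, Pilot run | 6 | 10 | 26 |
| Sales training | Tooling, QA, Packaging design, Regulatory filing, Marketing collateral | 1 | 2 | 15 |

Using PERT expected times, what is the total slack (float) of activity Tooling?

2 days

te_Tooling = (1 + 4·2 + 9)/6 = 18/6 = 3
te_Supplier sourcing = (3 + 4·5 + 7)/6 = 30/6 = 5
te_Pilot run = (3 + 4·8 + 13)/6 = 48/6 = 8
te_QA = (6 + 4·10 + 14)/6 = 60/6 = 10
te_Packaging design = (8 + 4·14 + 20)/6 = 84/6 = 14
te_Regulatory filing = (9 + 4·14 + 19)/6 = 84/6 = 14
te_Marketing collateral = (6 + 4·10 + 26)/6 = 72/6 = 12
te_Sales training = (1 + 4·2 + 15)/6 = 24/6 = 4

Forward pass:
ES_Tooling = 0; EF_Tooling = 3
ES_Supplier sourcing = 0; EF_Supplier sourcing = 5
ES_Pilot run = max(EF_Tooling=3, EF_Supplier sourcing=5) = 5; EF_Pilot run = 5+8 = 13
ES_QA = 5; EF_QA = 5+10 = 15
ES_Packaging design = max(EF_Tooling=3, EF_Supplier sourcing=5) = 5; EF_Packaging design = 5+14 = 19
ES_Regulatory filing = max(EF_Tooling=3, EF_Pilot run=13) = 13; EF_Regulatory filing = 13+14 = 27
ES_Marketing collateral = max(EF_Tooling=3, EF_Pilot run=13) = 13; EF_Marketing collateral = 13+12 = 25
ES_Sales training = max(EF_Tooling=3, EF_QA=15, EF_Packaging design=19, EF_Regulatory filing=27, EF_Marketing collateral=25) = 27; EF_Sales training = 27+4 = 31
Expected project duration μ = 31 days. Critical path: Supplier sourcing → Pilot run → Regulatory filing → Sales training.

Backward pass:
LF_Sales training = 31; LS_Sales training = 31−4 = 27
LF_Marketing collateral = LS_Sales training = 27; LS_Marketing collateral = 27−12 = 15
LF_Regulatory filing = LS_Sales training = 27; LS_Regulatory filing = 27−14 = 13
LF_Packaging design = LS_Sales training = 27; LS_Packaging design = 27−14 = 13
LF_QA = LS_Sales training = 27; LS_QA = 27−10 = 17
LF_Pilot run = min(LS_Regulatory filing=13, LS_Marketing collateral=15) = 13; LS_Pilot run = 13−8 = 5
LF_Supplier sourcing = min(LS_Pilot run=5, LS_QA=17, LS_Packaging design=13) = 5; LS_Supplier sourcing = 5−5 = 0
LF_Tooling = min(LS_Pilot run=5, LS_Packaging design=13, LS_Regulatory filing=13, LS_Marketing collateral=15, LS_Sales training=27) = 5; LS_Tooling = 5−3 = 2
Slack_Tooling = LS_Tooling − ES_Tooling = 2 − 0 = 2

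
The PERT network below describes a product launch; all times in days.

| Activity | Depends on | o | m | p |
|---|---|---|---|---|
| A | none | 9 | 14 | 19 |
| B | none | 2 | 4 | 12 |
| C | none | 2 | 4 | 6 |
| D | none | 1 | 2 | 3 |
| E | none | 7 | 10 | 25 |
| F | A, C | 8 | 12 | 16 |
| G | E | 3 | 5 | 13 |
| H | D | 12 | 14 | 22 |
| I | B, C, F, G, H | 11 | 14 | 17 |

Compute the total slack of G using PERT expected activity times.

8 days

te_A = (9 + 4·14 + 19)/6 = 84/6 = 14
te_B = (2 + 4·4 + 12)/6 = 30/6 = 5
te_C = (2 + 4·4 + 6)/6 = 24/6 = 4
te_D = (1 + 4·2 + 3)/6 = 12/6 = 2
te_E = (7 + 4·10 + 25)/6 = 72/6 = 12
te_F = (8 + 4·12 + 16)/6 = 72/6 = 12
te_G = (3 + 4·5 + 13)/6 = 36/6 = 6
te_H = (12 + 4·14 + 22)/6 = 90/6 = 15
te_I = (11 + 4·14 + 17)/6 = 84/6 = 14

Forward pass:
ES_A = 0; EF_A = 14
ES_B = 0; EF_B = 5
ES_C = 0; EF_C = 4
ES_D = 0; EF_D = 2
ES_E = 0; EF_E = 12
ES_F = max(EF_A=14, EF_C=4) = 14; EF_F = 14+12 = 26
ES_G = 12; EF_G = 12+6 = 18
ES_H = 2; EF_H = 2+15 = 17
ES_I = max(EF_B=5, EF_C=4, EF_F=26, EF_G=18, EF_H=17) = 26; EF_I = 26+14 = 40
Expected project duration μ = 40 days. Critical path: A → F → I.

Backward pass:
LF_I = 40; LS_I = 40−14 = 26
LF_H = LS_I = 26; LS_H = 26−15 = 11
LF_G = LS_I = 26; LS_G = 26−6 = 20
LF_F = LS_I = 26; LS_F = 26−12 = 14
LF_E = LS_G = 20; LS_E = 20−12 = 8
LF_D = LS_H = 11; LS_D = 11−2 = 9
LF_C = min(LS_F=14, LS_I=26) = 14; LS_C = 14−4 = 10
LF_B = LS_I = 26; LS_B = 26−5 = 21
LF_A = LS_F = 14; LS_A = 14−14 = 0
Slack_G = LS_G − ES_G = 20 − 12 = 8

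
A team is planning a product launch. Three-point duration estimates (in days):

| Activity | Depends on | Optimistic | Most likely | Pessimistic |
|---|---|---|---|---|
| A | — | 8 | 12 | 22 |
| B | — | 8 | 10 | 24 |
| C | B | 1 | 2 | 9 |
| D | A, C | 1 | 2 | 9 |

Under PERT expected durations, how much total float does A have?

2 days

te_A = (8 + 4·12 + 22)/6 = 78/6 = 13
te_B = (8 + 4·10 + 24)/6 = 72/6 = 12
te_C = (1 + 4·2 + 9)/6 = 18/6 = 3
te_D = (1 + 4·2 + 9)/6 = 18/6 = 3

Forward pass:
ES_A = 0; EF_A = 13
ES_B = 0; EF_B = 12
ES_C = 12; EF_C = 12+3 = 15
ES_D = max(EF_A=13, EF_C=15) = 15; EF_D = 15+3 = 18
Expected project duration μ = 18 days. Critical path: B → C → D.

Backward pass:
LF_D = 18; LS_D = 18−3 = 15
LF_C = LS_D = 15; LS_C = 15−3 = 12
LF_B = LS_C = 12; LS_B = 12−12 = 0
LF_A = LS_D = 15; LS_A = 15−13 = 2
Slack_A = LS_A − ES_A = 2 − 0 = 2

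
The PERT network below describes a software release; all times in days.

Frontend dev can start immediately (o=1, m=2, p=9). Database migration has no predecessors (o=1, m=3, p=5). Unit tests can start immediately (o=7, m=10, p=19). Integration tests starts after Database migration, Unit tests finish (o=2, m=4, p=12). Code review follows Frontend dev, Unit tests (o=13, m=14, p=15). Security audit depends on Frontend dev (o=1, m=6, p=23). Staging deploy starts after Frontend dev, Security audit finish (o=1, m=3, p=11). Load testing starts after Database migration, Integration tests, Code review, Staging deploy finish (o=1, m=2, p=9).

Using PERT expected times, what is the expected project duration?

28 days

te_Frontend dev = (1 + 4·2 + 9)/6 = 18/6 = 3
te_Database migration = (1 + 4·3 + 5)/6 = 18/6 = 3
te_Unit tests = (7 + 4·10 + 19)/6 = 66/6 = 11
te_Integration tests = (2 + 4·4 + 12)/6 = 30/6 = 5
te_Code review = (13 + 4·14 + 15)/6 = 84/6 = 14
te_Security audit = (1 + 4·6 + 23)/6 = 48/6 = 8
te_Staging deploy = (1 + 4·3 + 11)/6 = 24/6 = 4
te_Load testing = (1 + 4·2 + 9)/6 = 18/6 = 3

Forward pass:
ES_Frontend dev = 0; EF_Frontend dev = 3
ES_Database migration = 0; EF_Database migration = 3
ES_Unit tests = 0; EF_Unit tests = 11
ES_Integration tests = max(EF_Database migration=3, EF_Unit tests=11) = 11; EF_Integration tests = 11+5 = 16
ES_Code review = max(EF_Frontend dev=3, EF_Unit tests=11) = 11; EF_Code review = 11+14 = 25
ES_Security audit = 3; EF_Security audit = 3+8 = 11
ES_Staging deploy = max(EF_Frontend dev=3, EF_Security audit=11) = 11; EF_Staging deploy = 11+4 = 15
ES_Load testing = max(EF_Database migration=3, EF_Integration tests=16, EF_Code review=25, EF_Staging deploy=15) = 25; EF_Load testing = 25+3 = 28
Expected project duration μ = 28 days. Critical path: Unit tests → Code review → Load testing.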